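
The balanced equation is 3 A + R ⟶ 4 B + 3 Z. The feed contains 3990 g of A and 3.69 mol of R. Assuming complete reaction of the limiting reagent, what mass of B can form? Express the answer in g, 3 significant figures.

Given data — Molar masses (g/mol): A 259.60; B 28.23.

n(A) = 3990 / 259.60 = 15.37 mol
n(R) = 3.690 mol
n/ν for A = 15.37/3 = 5.123
n/ν for R = 3.690/1 = 3.690
Smallest n/ν is R → limiting reagent.
n(B) = (4/1) × 3.690 = 14.76 mol
mass = 14.76 × 28.23 = 416.7 g

417 g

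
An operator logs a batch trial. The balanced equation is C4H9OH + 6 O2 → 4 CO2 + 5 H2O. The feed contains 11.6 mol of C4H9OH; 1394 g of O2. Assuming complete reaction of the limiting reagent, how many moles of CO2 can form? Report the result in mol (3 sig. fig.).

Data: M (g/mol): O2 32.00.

n(C4H9OH) = 11.60 mol
n(O2) = 1394 / 32.00 = 43.56 mol
n/ν → C4H9OH: 11.60, O2: 7.260; O2 is limiting.
n(CO2) = (4/6) × 43.56 = 29.04 mol

29.0 mol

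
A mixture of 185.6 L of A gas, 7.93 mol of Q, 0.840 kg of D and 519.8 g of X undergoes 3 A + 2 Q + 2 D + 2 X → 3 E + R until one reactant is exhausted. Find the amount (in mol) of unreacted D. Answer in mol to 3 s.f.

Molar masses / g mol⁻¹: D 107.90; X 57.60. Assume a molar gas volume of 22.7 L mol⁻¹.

n(A) = 185.6 / 22.7 = 8.176 mol
n(Q) = 7.930 mol
n(D) = 0.8400×1000 / 107.90 = 7.785 mol
n(X) = 519.8 / 57.60 = 9.024 mol
n/ν for A = 8.176/3 = 2.725
n/ν for Q = 7.930/2 = 3.965
n/ν for D = 7.785/2 = 3.893
n/ν for X = 9.024/2 = 4.512
Smallest n/ν is A → limiting reagent.
D consumed = (2/3) × 8.176 = 5.451 mol
D remaining = 7.785 − 5.451 = 2.334 mol

2.33 mol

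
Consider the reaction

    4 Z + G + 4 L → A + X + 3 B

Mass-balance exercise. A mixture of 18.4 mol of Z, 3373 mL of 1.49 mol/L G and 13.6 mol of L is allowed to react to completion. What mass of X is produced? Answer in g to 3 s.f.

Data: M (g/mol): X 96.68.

329 g

n(Z) = 18.40 mol
n(G) = 1.49 × 3373/1000 = 5.026 mol
n(L) = 13.60 mol
n/ν for Z = 18.40/4 = 4.600
n/ν for G = 5.026/1 = 5.026
n/ν for L = 13.60/4 = 3.400
Smallest n/ν is L → limiting reagent.
n(X) = (1/4) × 13.60 = 3.400 mol
mass = 3.400 × 96.68 = 328.7 g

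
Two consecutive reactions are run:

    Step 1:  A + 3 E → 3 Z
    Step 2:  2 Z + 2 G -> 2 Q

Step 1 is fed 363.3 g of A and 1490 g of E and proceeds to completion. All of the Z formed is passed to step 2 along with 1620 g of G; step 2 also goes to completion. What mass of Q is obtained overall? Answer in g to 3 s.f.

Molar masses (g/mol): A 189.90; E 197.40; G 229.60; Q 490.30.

2810 g

Step 1:
n(A) = 363.3 / 189.90 = 1.913 mol
n(E) = 1490 / 197.40 = 7.548 mol
n/ν for A = 1.913/1 = 1.913
n/ν for E = 7.548/3 = 2.516
Smallest n/ν is A → limiting reagent.
n(Z) produced = (3/1) × 1.913 = 5.739 mol
Step 2:
n(Z) available = 5.739 mol
n(G) = 1620 / 229.60 = 7.056 mol
n/ν for Z = 5.739/2 = 2.870
n/ν for G = 7.056/2 = 3.528
Smallest n/ν is Z → limiting reagent.
n(Q) = (2/2) × 5.739 = 5.739 mol
mass = 5.739 × 490.30 = 2814 g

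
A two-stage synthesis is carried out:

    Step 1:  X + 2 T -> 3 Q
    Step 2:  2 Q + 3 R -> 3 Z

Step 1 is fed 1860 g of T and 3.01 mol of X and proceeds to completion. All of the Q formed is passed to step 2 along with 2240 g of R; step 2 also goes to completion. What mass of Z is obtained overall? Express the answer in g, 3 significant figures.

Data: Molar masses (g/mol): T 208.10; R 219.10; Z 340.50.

Step 1:
n(T) = 1860 / 208.10 = 8.938 mol
n(X) = 3.010 mol
n/ν for T = 8.938/2 = 4.469
n/ν for X = 3.010/1 = 3.010
Smallest n/ν is X → limiting reagent.
n(Q) produced = (3/1) × 3.010 = 9.030 mol
Step 2:
n(Q) available = 9.030 mol
n(R) = 2240 / 219.10 = 10.22 mol
n/ν for Q = 9.030/2 = 4.515
n/ν for R = 10.22/3 = 3.407
Smallest n/ν is R → limiting reagent.
n(Z) = (3/3) × 10.22 = 10.22 mol
mass = 10.22 × 340.50 = 3480 g

3480 g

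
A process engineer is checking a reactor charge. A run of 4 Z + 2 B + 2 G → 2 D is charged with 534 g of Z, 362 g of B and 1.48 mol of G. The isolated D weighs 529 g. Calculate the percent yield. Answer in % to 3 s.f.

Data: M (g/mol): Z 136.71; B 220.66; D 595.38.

n(Z) = 534.0 / 136.71 = 3.906 mol
n(B) = 362.0 / 220.66 = 1.641 mol
n(G) = 1.480 mol
n/ν for Z = 3.906/4 = 0.9765
n/ν for B = 1.641/2 = 0.8205
n/ν for G = 1.480/2 = 0.7400
Smallest n/ν is G → limiting reagent.
theoretical n(D) = (2/2) × 1.480 = 1.480 mol → 881.2 g
% yield = 529 / 881.2 × 100 = 60.03 %

60.0 %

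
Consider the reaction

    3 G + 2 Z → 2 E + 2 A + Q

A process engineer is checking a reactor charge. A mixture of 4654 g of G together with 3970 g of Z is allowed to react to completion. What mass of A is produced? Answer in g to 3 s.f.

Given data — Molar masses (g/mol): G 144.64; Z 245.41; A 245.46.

n(G) = 4654 / 144.64 = 32.18 mol
n(Z) = 3970 / 245.41 = 16.18 mol
n/ν → G: 10.73, Z: 8.090; Z is limiting.
n(A) = (2/2) × 16.18 = 16.18 mol
mass = 16.18 × 245.46 = 3972 g

3970 g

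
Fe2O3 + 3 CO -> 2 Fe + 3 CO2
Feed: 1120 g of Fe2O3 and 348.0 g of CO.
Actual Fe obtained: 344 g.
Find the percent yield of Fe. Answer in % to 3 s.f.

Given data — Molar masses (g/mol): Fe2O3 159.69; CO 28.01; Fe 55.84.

74.4 %

n(Fe2O3) = 1120 / 159.69 = 7.014 mol
n(CO) = 348.0 / 28.01 = 12.42 mol
n/ν for Fe2O3 = 7.014/1 = 7.014
n/ν for CO = 12.42/3 = 4.140
Smallest n/ν is CO → limiting reagent.
theoretical n(Fe) = (2/3) × 12.42 = 8.280 mol → 462.4 g
% yield = 344 / 462.4 × 100 = 74.39 %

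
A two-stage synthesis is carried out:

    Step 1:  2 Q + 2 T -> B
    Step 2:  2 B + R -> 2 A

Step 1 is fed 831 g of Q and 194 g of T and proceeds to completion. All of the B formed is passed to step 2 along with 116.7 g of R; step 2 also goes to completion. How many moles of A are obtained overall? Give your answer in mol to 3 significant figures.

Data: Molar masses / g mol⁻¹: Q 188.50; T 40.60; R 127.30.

Step 1:
n(Q) = 831.0 / 188.50 = 4.408 mol
n(T) = 194.0 / 40.60 = 4.778 mol
n/ν for Q = 4.408/2 = 2.204
n/ν for T = 4.778/2 = 2.389
Smallest n/ν is Q → limiting reagent.
n(B) produced = (1/2) × 4.408 = 2.204 mol
Step 2:
n(B) available = 2.204 mol
n(R) = 116.7 / 127.30 = 0.9167 mol
n/ν for B = 2.204/2 = 1.102
n/ν for R = 0.9167/1 = 0.9167
Smallest n/ν is R → limiting reagent.
n(A) = (2/1) × 0.9167 = 1.833 mol

1.83 mol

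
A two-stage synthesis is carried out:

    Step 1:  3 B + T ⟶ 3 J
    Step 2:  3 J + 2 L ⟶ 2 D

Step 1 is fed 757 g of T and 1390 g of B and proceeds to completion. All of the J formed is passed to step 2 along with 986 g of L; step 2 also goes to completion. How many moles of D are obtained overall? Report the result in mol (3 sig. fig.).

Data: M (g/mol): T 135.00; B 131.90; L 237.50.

4.15 mol

Step 1:
n(T) = 757.0 / 135.00 = 5.607 mol
n(B) = 1390 / 131.90 = 10.54 mol
n/ν for T = 5.607/1 = 5.607
n/ν for B = 10.54/3 = 3.513
Smallest n/ν is B → limiting reagent.
n(J) produced = (3/3) × 10.54 = 10.54 mol
Step 2:
n(J) available = 10.54 mol
n(L) = 986.0 / 237.50 = 4.152 mol
n/ν for J = 10.54/3 = 3.513
n/ν for L = 4.152/2 = 2.076
Smallest n/ν is L → limiting reagent.
n(D) = (2/2) × 4.152 = 4.152 mol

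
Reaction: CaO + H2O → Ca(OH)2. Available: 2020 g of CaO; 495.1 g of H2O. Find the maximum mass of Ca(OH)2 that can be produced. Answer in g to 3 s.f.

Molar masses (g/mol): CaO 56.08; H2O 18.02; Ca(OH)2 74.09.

n(CaO) = 2020 / 56.08 = 36.02 mol
n(H2O) = 495.1 / 18.02 = 27.48 mol
n/ν → CaO: 36.02, H2O: 27.48; H2O is limiting.
n(Ca(OH)2) = (1/1) × 27.48 = 27.48 mol
mass = 27.48 × 74.09 = 2036 g

2040 g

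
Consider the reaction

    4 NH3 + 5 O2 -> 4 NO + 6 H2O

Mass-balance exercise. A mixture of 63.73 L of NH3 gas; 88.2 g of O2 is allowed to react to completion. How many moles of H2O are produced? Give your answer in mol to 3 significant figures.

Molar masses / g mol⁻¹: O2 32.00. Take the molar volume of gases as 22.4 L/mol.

n(NH3) = 63.73 / 22.4 = 2.845 mol
n(O2) = 88.20 / 32.00 = 2.756 mol
n/ν for NH3 = 2.845/4 = 0.7113
n/ν for O2 = 2.756/5 = 0.5512
Smallest n/ν is O2 → limiting reagent.
n(H2O) = (6/5) × 2.756 = 3.307 mol

3.31 mol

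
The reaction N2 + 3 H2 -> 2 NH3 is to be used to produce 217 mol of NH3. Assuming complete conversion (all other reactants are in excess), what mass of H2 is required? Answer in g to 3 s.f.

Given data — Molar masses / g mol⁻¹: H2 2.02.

n(NH3) = 217.0 mol
n(H2) = (3/2) × 217.0 = 325.5 mol
mass = 325.5 × 2.02 = 657.5 g

658 g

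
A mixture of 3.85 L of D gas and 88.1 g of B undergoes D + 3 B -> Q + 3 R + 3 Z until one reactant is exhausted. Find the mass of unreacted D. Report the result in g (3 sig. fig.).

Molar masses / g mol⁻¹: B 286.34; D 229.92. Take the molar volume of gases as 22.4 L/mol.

n(D) = 3.850 / 22.4 = 0.1719 mol
n(B) = 88.10 / 286.34 = 0.3077 mol
n/ν for D = 0.1719/1 = 0.1719
n/ν for B = 0.3077/3 = 0.1026
Smallest n/ν is B → limiting reagent.
D consumed = (1/3) × 0.3077 = 0.1026 mol
D remaining = 0.1719 − 0.1026 = 0.06930 mol
mass = 0.06930 × 229.92 = 15.93 g

15.9 g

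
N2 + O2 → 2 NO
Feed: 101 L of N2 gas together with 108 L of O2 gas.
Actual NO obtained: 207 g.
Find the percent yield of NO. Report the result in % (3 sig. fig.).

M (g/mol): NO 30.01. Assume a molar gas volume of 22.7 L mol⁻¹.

n(N2) = 101.0 / 22.7 = 4.449 mol
n(O2) = 108.0 / 22.7 = 4.758 mol
n/ν for N2 = 4.449/1 = 4.449
n/ν for O2 = 4.758/1 = 4.758
Smallest n/ν is N2 → limiting reagent.
theoretical n(NO) = (2/1) × 4.449 = 8.898 mol → 267.0 g
% yield = 207 / 267.0 × 100 = 77.53 %

77.5 %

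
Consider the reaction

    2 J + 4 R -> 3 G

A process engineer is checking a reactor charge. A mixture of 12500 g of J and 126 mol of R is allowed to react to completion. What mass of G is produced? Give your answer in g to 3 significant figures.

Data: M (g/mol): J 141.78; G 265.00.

25000 g

n(J) = 12500 / 141.78 = 88.16 mol
n(R) = 126.0 mol
n/ν for J = 88.16/2 = 44.08
n/ν for R = 126.0/4 = 31.50
Smallest n/ν is R → limiting reagent.
n(G) = (3/4) × 126.0 = 94.50 mol
mass = 94.50 × 265.00 = 25040 g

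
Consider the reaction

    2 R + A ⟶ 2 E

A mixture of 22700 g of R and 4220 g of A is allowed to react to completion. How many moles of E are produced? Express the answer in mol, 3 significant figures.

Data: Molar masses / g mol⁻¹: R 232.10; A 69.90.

n(R) = 22700 / 232.10 = 97.80 mol
n(A) = 4220 / 69.90 = 60.37 mol
n/ν for R = 97.80/2 = 48.90
n/ν for A = 60.37/1 = 60.37
Smallest n/ν is R → limiting reagent.
n(E) = (2/2) × 97.80 = 97.80 mol

97.8 mol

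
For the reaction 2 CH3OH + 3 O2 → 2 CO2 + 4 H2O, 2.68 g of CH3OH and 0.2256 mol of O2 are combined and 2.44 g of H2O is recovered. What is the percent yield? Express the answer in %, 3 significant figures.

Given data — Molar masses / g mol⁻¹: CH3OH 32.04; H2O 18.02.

80.9 %

n(CH3OH) = 2.680 / 32.04 = 0.08365 mol
n(O2) = 0.2256 mol
n/ν for CH3OH = 0.08365/2 = 0.04183
n/ν for O2 = 0.2256/3 = 0.07520
Smallest n/ν is CH3OH → limiting reagent.
theoretical n(H2O) = (4/2) × 0.08365 = 0.1673 mol → 3.015 g
% yield = 2.44 / 3.015 × 100 = 80.93 %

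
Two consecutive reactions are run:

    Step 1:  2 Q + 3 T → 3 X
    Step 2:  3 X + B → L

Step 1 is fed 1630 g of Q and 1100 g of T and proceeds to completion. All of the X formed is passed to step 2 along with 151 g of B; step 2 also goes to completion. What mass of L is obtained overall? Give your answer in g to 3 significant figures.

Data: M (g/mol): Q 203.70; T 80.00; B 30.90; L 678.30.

Step 1:
n(Q) = 1630 / 203.70 = 8.002 mol
n(T) = 1100 / 80.00 = 13.75 mol
n/ν → Q: 4.001, T: 4.583; Q is limiting.
n(X) produced = (3/2) × 8.002 = 12.00 mol
Step 2:
n(X) available = 12.00 mol
n(B) = 151.0 / 30.90 = 4.887 mol
n/ν → X: 4.000, B: 4.887; X is limiting.
n(L) = (1/3) × 12.00 = 4.000 mol
mass = 4.000 × 678.30 = 2713 g

2710 g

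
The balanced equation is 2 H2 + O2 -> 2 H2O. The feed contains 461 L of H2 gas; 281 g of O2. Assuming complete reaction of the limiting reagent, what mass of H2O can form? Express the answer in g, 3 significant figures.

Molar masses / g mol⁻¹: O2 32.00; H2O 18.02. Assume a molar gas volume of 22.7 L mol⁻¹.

n(H2) = 461.0 / 22.7 = 20.31 mol
n(O2) = 281.0 / 32.00 = 8.781 mol
n/ν for H2 = 20.31/2 = 10.16
n/ν for O2 = 8.781/1 = 8.781
Smallest n/ν is O2 → limiting reagent.
n(H2O) = (2/1) × 8.781 = 17.56 mol
mass = 17.56 × 18.02 = 316.4 g

316 g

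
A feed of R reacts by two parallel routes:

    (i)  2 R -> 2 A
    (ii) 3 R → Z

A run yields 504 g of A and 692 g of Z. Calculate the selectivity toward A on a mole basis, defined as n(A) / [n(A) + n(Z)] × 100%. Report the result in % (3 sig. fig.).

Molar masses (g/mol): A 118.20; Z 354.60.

68.6 %

n(A) = 504 / 118.20 = 4.264 mol
n(Z) = 692 / 354.60 = 1.951 mol
selectivity = 4.264/(4.264+1.951) × 100 = 68.61 %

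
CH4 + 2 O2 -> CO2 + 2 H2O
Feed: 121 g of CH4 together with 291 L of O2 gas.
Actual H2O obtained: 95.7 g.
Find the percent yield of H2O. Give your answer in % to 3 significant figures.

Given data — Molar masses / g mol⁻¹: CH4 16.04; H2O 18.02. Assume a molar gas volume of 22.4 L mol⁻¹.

n(CH4) = 121.0 / 16.04 = 7.544 mol
n(O2) = 291.0 / 22.4 = 12.99 mol
n/ν → CH4: 7.544, O2: 6.495; O2 is limiting.
theoretical n(H2O) = (2/2) × 12.99 = 12.99 mol → 234.1 g
% yield = 95.7 / 234.1 × 100 = 40.88 %

40.9 %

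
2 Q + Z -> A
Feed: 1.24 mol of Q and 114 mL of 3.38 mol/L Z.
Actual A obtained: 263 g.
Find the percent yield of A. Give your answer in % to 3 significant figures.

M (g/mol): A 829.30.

82.3 %

n(Q) = 1.240 mol
n(Z) = 3.38 × 114.0/1000 = 0.3853 mol
n/ν → Q: 0.6200, Z: 0.3853; Z is limiting.
theoretical n(A) = (1/1) × 0.3853 = 0.3853 mol → 319.5 g
% yield = 263 / 319.5 × 100 = 82.32 %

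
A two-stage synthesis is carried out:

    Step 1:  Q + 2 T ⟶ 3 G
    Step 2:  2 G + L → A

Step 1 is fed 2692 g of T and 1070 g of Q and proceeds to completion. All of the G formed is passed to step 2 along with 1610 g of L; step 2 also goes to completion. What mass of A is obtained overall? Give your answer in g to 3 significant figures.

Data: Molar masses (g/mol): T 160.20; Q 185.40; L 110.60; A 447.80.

Step 1:
n(T) = 2692 / 160.20 = 16.80 mol
n(Q) = 1070 / 185.40 = 5.771 mol
n/ν for T = 16.80/2 = 8.400
n/ν for Q = 5.771/1 = 5.771
Smallest n/ν is Q → limiting reagent.
n(G) produced = (3/1) × 5.771 = 17.31 mol
Step 2:
n(G) available = 17.31 mol
n(L) = 1610 / 110.60 = 14.56 mol
n/ν for G = 17.31/2 = 8.655
n/ν for L = 14.56/1 = 14.56
Smallest n/ν is G → limiting reagent.
n(A) = (1/2) × 17.31 = 8.655 mol
mass = 8.655 × 447.80 = 3876 g

3880 g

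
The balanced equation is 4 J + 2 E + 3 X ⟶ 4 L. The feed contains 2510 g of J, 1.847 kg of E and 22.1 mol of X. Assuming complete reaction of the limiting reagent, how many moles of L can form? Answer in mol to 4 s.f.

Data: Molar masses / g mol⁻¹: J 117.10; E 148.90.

21.43 mol

n(J) = 2510 / 117.10 = 21.43 mol
n(E) = 1.847×1000 / 148.90 = 12.40 mol
n(X) = 22.10 mol
n/ν for J = 21.43/4 = 5.358
n/ν for E = 12.40/2 = 6.200
n/ν for X = 22.10/3 = 7.367
Smallest n/ν is J → limiting reagent.
n(L) = (4/4) × 21.43 = 21.43 mol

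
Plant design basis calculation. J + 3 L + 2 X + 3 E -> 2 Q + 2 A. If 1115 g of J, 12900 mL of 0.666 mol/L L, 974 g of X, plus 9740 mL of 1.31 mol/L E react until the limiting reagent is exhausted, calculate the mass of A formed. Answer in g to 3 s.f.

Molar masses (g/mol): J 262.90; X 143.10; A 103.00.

590 g

n(J) = 1115 / 262.90 = 4.241 mol
n(L) = 0.666 × 12900/1000 = 8.591 mol
n(X) = 974.0 / 143.10 = 6.806 mol
n(E) = 1.31 × 9740/1000 = 12.76 mol
n/ν → J: 4.241, L: 2.864, X: 3.403, E: 4.253; L is limiting.
n(A) = (2/3) × 8.591 = 5.727 mol
mass = 5.727 × 103.00 = 589.9 g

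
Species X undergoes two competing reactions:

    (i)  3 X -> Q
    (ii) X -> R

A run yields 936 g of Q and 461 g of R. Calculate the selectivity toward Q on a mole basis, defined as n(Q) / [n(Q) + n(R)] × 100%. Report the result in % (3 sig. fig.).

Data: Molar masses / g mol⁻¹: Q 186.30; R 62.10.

40.4 %

n(Q) = 936 / 186.30 = 5.024 mol
n(R) = 461 / 62.10 = 7.424 mol
selectivity = 5.024/(5.024+7.424) × 100 = 40.36 %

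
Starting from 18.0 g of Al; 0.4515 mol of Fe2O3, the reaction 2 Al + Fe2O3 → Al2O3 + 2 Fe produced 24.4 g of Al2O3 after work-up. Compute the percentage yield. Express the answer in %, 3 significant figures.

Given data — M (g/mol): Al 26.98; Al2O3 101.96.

71.7 %

n(Al) = 18.00 / 26.98 = 0.6672 mol
n(Fe2O3) = 0.4515 mol
n/ν → Al: 0.3336, Fe2O3: 0.4515; Al is limiting.
theoretical n(Al2O3) = (1/2) × 0.6672 = 0.3336 mol → 34.01 g
% yield = 24.4 / 34.01 × 100 = 71.74 %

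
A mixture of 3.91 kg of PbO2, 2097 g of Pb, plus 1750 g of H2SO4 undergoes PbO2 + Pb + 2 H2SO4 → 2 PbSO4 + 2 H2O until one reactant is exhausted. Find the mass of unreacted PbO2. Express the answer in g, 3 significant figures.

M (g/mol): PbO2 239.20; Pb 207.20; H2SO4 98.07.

1780 g

n(PbO2) = 3.910×1000 / 239.20 = 16.35 mol
n(Pb) = 2097 / 207.20 = 10.12 mol
n(H2SO4) = 1750 / 98.07 = 17.84 mol
n/ν for PbO2 = 16.35/1 = 16.35
n/ν for Pb = 10.12/1 = 10.12
n/ν for H2SO4 = 17.84/2 = 8.920
Smallest n/ν is H2SO4 → limiting reagent.
PbO2 consumed = (1/2) × 17.84 = 8.920 mol
PbO2 remaining = 16.35 − 8.920 = 7.430 mol
mass = 7.430 × 239.20 = 1777 g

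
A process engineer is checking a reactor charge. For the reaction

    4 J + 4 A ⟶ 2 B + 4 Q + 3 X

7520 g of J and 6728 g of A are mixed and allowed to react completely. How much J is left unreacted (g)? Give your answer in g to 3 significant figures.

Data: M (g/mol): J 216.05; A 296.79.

2620 g

n(J) = 7520 / 216.05 = 34.81 mol
n(A) = 6728 / 296.79 = 22.67 mol
n/ν → J: 8.703, A: 5.668; A is limiting.
J consumed = (4/4) × 22.67 = 22.67 mol
J remaining = 34.81 − 22.67 = 12.14 mol
mass = 12.14 × 216.05 = 2623 g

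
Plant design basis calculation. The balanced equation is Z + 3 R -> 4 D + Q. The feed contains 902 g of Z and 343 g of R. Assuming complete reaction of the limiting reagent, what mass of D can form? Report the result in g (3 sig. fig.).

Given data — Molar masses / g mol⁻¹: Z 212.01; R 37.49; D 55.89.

n(Z) = 902.0 / 212.01 = 4.255 mol
n(R) = 343.0 / 37.49 = 9.149 mol
n/ν for Z = 4.255/1 = 4.255
n/ν for R = 9.149/3 = 3.050
Smallest n/ν is R → limiting reagent.
n(D) = (4/3) × 9.149 = 12.20 mol
mass = 12.20 × 55.89 = 681.9 g

682 g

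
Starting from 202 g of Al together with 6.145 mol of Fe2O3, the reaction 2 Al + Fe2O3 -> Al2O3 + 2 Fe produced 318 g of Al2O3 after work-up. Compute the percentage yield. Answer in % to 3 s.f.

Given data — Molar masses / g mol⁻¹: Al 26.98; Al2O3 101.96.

83.3 %

n(Al) = 202.0 / 26.98 = 7.487 mol
n(Fe2O3) = 6.145 mol
n/ν → Al: 3.744, Fe2O3: 6.145; Al is limiting.
theoretical n(Al2O3) = (1/2) × 7.487 = 3.744 mol → 381.7 g
% yield = 318 / 381.7 × 100 = 83.31 %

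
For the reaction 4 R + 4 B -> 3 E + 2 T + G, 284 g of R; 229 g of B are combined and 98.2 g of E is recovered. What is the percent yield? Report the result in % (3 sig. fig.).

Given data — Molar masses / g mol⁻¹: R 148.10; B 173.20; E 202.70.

n(R) = 284.0 / 148.10 = 1.918 mol
n(B) = 229.0 / 173.20 = 1.322 mol
n/ν → R: 0.4795, B: 0.3305; B is limiting.
theoretical n(E) = (3/4) × 1.322 = 0.9915 mol → 201.0 g
% yield = 98.2 / 201.0 × 100 = 48.86 %

48.9 %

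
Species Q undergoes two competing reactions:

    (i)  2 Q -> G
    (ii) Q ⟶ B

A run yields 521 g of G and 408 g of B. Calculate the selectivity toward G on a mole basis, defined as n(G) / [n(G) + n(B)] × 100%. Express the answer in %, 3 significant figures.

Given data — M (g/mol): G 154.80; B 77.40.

n(G) = 521 / 154.80 = 3.366 mol
n(B) = 408 / 77.40 = 5.271 mol
selectivity = 3.366/(3.366+5.271) × 100 = 38.97 %

39.0 %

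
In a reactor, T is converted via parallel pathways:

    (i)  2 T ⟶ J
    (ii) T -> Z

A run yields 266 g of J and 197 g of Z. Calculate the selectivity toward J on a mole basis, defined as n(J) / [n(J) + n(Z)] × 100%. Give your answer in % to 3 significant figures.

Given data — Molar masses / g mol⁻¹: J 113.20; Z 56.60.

n(J) = 266 / 113.20 = 2.350 mol
n(Z) = 197 / 56.60 = 3.481 mol
selectivity = 2.350/(2.350+3.481) × 100 = 40.30 %

40.3 %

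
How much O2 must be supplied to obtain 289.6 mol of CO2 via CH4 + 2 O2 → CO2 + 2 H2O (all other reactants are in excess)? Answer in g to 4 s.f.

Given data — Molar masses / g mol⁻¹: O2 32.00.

18530 g

n(CO2) = 289.6 mol
n(O2) = (2/1) × 289.6 = 579.2 mol
mass = 579.2 × 32.00 = 18530 g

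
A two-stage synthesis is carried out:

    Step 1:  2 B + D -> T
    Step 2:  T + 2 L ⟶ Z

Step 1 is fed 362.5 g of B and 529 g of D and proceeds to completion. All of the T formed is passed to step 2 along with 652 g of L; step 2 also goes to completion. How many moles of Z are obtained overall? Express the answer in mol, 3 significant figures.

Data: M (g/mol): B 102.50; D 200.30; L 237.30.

Step 1:
n(B) = 362.5 / 102.50 = 3.537 mol
n(D) = 529.0 / 200.30 = 2.641 mol
n/ν for B = 3.537/2 = 1.769
n/ν for D = 2.641/1 = 2.641
Smallest n/ν is B → limiting reagent.
n(T) produced = (1/2) × 3.537 = 1.769 mol
Step 2:
n(T) available = 1.769 mol
n(L) = 652.0 / 237.30 = 2.748 mol
n/ν for T = 1.769/1 = 1.769
n/ν for L = 2.748/2 = 1.374
Smallest n/ν is L → limiting reagent.
n(Z) = (1/2) × 2.748 = 1.374 mol

1.37 mol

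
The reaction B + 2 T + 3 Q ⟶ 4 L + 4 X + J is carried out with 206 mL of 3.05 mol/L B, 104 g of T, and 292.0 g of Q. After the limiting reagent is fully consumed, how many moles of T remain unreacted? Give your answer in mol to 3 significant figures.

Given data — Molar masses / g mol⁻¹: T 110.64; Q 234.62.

0.110 mol

n(B) = 3.05 × 206.0/1000 = 0.6283 mol
n(T) = 104.0 / 110.64 = 0.9400 mol
n(Q) = 292.0 / 234.62 = 1.245 mol
n/ν for B = 0.6283/1 = 0.6283
n/ν for T = 0.9400/2 = 0.4700
n/ν for Q = 1.245/3 = 0.4150
Smallest n/ν is Q → limiting reagent.
T consumed = (2/3) × 1.245 = 0.8300 mol
T remaining = 0.9400 − 0.8300 = 0.1100 mol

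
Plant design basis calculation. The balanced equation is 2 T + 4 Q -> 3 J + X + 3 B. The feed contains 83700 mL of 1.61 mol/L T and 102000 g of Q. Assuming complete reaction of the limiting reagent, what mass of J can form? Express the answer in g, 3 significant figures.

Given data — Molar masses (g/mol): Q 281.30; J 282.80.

57200 g

n(T) = 1.61 × 83700/1000 = 134.8 mol
n(Q) = 102000 / 281.30 = 362.6 mol
n/ν → T: 67.40, Q: 90.65; T is limiting.
n(J) = (3/2) × 134.8 = 202.2 mol
mass = 202.2 × 282.80 = 57180 g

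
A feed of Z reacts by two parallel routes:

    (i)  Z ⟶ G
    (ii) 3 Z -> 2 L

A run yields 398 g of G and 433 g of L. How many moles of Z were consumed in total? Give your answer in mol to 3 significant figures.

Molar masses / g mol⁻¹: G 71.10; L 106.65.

11.7 mol

n(G) = 398 / 71.10 = 5.598 mol
n(L) = 433 / 106.65 = 4.060 mol
n(Z) via (i) = (1/1)×5.598 = 5.598 mol
n(Z) via (ii) = (3/2)×4.060 = 6.090 mol
total n(Z) = 5.598 + 6.090 = 11.69 mol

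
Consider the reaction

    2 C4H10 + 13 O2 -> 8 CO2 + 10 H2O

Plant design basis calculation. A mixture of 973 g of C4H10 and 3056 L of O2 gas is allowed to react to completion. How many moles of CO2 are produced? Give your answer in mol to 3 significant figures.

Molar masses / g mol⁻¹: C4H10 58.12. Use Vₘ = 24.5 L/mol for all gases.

n(C4H10) = 973.0 / 58.12 = 16.74 mol
n(O2) = 3056 / 24.5 = 124.7 mol
n/ν for C4H10 = 16.74/2 = 8.370
n/ν for O2 = 124.7/13 = 9.592
Smallest n/ν is C4H10 → limiting reagent.
n(CO2) = (8/2) × 16.74 = 66.96 mol

67.0 mol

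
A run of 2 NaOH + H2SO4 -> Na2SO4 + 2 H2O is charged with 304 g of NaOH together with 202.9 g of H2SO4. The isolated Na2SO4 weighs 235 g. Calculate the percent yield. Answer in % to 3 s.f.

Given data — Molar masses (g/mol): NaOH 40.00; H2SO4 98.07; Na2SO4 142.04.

n(NaOH) = 304.0 / 40.00 = 7.600 mol
n(H2SO4) = 202.9 / 98.07 = 2.069 mol
n/ν for NaOH = 7.600/2 = 3.800
n/ν for H2SO4 = 2.069/1 = 2.069
Smallest n/ν is H2SO4 → limiting reagent.
theoretical n(Na2SO4) = (1/1) × 2.069 = 2.069 mol → 293.9 g
% yield = 235 / 293.9 × 100 = 79.96 %

80.0 %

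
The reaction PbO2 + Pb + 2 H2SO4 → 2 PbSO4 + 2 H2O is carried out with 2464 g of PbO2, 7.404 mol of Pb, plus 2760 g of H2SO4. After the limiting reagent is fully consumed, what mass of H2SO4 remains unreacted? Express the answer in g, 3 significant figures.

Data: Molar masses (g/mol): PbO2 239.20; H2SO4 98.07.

n(PbO2) = 2464 / 239.20 = 10.30 mol
n(Pb) = 7.404 mol
n(H2SO4) = 2760 / 98.07 = 28.14 mol
n/ν for PbO2 = 10.30/1 = 10.30
n/ν for Pb = 7.404/1 = 7.404
n/ν for H2SO4 = 28.14/2 = 14.07
Smallest n/ν is Pb → limiting reagent.
H2SO4 consumed = (2/1) × 7.404 = 14.81 mol
H2SO4 remaining = 28.14 − 14.81 = 13.33 mol
mass = 13.33 × 98.07 = 1307 g

1310 g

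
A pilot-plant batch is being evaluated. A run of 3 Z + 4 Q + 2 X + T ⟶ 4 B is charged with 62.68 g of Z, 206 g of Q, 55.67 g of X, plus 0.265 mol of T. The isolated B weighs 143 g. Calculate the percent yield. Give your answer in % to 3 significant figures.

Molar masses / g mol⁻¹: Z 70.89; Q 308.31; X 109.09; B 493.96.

n(Z) = 62.68 / 70.89 = 0.8842 mol
n(Q) = 206.0 / 308.31 = 0.6682 mol
n(X) = 55.67 / 109.09 = 0.5103 mol
n(T) = 0.2650 mol
n/ν for Z = 0.8842/3 = 0.2947
n/ν for Q = 0.6682/4 = 0.1671
n/ν for X = 0.5103/2 = 0.2552
n/ν for T = 0.2650/1 = 0.2650
Smallest n/ν is Q → limiting reagent.
theoretical n(B) = (4/4) × 0.6682 = 0.6682 mol → 330.1 g
% yield = 143 / 330.1 × 100 = 43.32 %

43.3 %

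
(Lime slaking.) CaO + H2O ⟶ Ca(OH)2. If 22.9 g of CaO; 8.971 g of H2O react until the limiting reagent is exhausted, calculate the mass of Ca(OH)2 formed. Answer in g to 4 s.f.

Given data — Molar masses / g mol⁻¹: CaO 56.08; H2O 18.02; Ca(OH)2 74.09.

n(CaO) = 22.90 / 56.08 = 0.4083 mol
n(H2O) = 8.971 / 18.02 = 0.4978 mol
n/ν for CaO = 0.4083/1 = 0.4083
n/ν for H2O = 0.4978/1 = 0.4978
Smallest n/ν is CaO → limiting reagent.
n(Ca(OH)2) = (1/1) × 0.4083 = 0.4083 mol
mass = 0.4083 × 74.09 = 30.25 g

30.25 g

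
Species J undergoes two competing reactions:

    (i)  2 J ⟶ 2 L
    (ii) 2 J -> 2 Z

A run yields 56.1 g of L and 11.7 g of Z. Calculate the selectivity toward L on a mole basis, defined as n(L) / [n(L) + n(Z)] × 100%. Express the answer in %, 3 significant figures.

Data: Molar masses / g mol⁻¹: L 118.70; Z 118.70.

82.7 %

n(L) = 56.1 / 118.70 = 0.4726 mol
n(Z) = 11.7 / 118.70 = 0.09857 mol
selectivity = 0.4726/(0.4726+0.09857) × 100 = 82.74 %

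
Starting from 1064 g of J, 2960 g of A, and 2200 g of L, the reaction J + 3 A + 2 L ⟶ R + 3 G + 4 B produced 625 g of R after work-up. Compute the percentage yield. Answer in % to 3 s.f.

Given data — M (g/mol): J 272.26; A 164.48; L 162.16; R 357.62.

n(J) = 1064 / 272.26 = 3.908 mol
n(A) = 2960 / 164.48 = 18.00 mol
n(L) = 2200 / 162.16 = 13.57 mol
n/ν → J: 3.908, A: 6.000, L: 6.785; J is limiting.
theoretical n(R) = (1/1) × 3.908 = 3.908 mol → 1398 g
% yield = 625 / 1398 × 100 = 44.71 %

44.7 %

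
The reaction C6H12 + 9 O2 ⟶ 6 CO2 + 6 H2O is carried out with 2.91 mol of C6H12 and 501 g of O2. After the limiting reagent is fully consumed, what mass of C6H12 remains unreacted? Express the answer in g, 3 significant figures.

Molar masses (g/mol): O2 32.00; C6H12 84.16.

98.5 g

n(C6H12) = 2.910 mol
n(O2) = 501.0 / 32.00 = 15.66 mol
n/ν for C6H12 = 2.910/1 = 2.910
n/ν for O2 = 15.66/9 = 1.740
Smallest n/ν is O2 → limiting reagent.
C6H12 consumed = (1/9) × 15.66 = 1.740 mol
C6H12 remaining = 2.910 − 1.740 = 1.170 mol
mass = 1.170 × 84.16 = 98.47 g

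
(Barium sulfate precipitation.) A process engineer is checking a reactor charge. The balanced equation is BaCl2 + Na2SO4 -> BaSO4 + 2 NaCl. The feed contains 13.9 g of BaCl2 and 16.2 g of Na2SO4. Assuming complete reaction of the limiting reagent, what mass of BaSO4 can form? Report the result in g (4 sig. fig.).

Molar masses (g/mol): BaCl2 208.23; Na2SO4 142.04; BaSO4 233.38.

15.58 g

n(BaCl2) = 13.90 / 208.23 = 0.06675 mol
n(Na2SO4) = 16.20 / 142.04 = 0.1141 mol
n/ν → BaCl2: 0.06675, Na2SO4: 0.1141; BaCl2 is limiting.
n(BaSO4) = (1/1) × 0.06675 = 0.06675 mol
mass = 0.06675 × 233.38 = 15.58 g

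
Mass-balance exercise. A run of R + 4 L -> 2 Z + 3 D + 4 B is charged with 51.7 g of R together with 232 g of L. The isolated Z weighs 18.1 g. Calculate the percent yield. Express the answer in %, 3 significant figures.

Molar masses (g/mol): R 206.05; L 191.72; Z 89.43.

40.3 %

n(R) = 51.70 / 206.05 = 0.2509 mol
n(L) = 232.0 / 191.72 = 1.210 mol
n/ν for R = 0.2509/1 = 0.2509
n/ν for L = 1.210/4 = 0.3025
Smallest n/ν is R → limiting reagent.
theoretical n(Z) = (2/1) × 0.2509 = 0.5018 mol → 44.88 g
% yield = 18.1 / 44.88 × 100 = 40.33 %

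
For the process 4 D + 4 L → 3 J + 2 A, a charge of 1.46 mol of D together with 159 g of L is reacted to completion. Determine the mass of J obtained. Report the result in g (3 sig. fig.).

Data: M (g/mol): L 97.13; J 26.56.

29.1 g

n(D) = 1.460 mol
n(L) = 159.0 / 97.13 = 1.637 mol
n/ν for D = 1.460/4 = 0.3650
n/ν for L = 1.637/4 = 0.4093
Smallest n/ν is D → limiting reagent.
n(J) = (3/4) × 1.460 = 1.095 mol
mass = 1.095 × 26.56 = 29.08 g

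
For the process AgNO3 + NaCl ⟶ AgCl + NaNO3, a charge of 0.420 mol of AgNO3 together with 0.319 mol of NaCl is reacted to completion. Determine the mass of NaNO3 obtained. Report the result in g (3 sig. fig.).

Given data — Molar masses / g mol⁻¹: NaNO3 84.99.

27.1 g

n(AgNO3) = 0.4200 mol
n(NaCl) = 0.3190 mol
n/ν for AgNO3 = 0.4200/1 = 0.4200
n/ν for NaCl = 0.3190/1 = 0.3190
Smallest n/ν is NaCl → limiting reagent.
n(NaNO3) = (1/1) × 0.3190 = 0.3190 mol
mass = 0.3190 × 84.99 = 27.11 g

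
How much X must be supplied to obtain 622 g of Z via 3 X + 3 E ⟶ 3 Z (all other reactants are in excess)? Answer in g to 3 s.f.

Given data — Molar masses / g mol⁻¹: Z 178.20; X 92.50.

n(Z) = 622 / 178.20 = 3.490 mol
n(X) = (3/3) × 3.490 = 3.490 mol
mass = 3.490 × 92.50 = 322.8 g

323 g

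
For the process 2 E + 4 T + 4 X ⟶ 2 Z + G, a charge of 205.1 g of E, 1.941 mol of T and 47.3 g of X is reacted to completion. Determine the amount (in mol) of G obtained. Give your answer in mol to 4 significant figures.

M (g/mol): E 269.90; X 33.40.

0.3540 mol

n(E) = 205.1 / 269.90 = 0.7599 mol
n(T) = 1.941 mol
n(X) = 47.30 / 33.40 = 1.416 mol
n/ν → E: 0.3800, T: 0.4853, X: 0.3540; X is limiting.
n(G) = (1/4) × 1.416 = 0.3540 mol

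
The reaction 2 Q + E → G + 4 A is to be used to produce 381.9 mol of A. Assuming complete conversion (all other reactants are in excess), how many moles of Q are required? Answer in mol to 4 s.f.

191.0 mol

n(A) = 381.9 mol
n(Q) = (2/4) × 381.9 = 191.0 mol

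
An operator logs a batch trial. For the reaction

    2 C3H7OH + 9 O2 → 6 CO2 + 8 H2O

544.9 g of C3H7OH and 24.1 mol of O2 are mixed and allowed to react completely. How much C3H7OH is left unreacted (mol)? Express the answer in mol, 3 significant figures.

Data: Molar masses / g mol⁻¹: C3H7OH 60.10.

3.71 mol

n(C3H7OH) = 544.9 / 60.10 = 9.067 mol
n(O2) = 24.10 mol
n/ν for C3H7OH = 9.067/2 = 4.534
n/ν for O2 = 24.10/9 = 2.678
Smallest n/ν is O2 → limiting reagent.
C3H7OH consumed = (2/9) × 24.10 = 5.356 mol
C3H7OH remaining = 9.067 − 5.356 = 3.711 mol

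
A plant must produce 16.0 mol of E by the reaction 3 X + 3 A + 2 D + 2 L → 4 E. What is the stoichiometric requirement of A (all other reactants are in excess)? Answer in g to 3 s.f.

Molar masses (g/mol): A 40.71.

489 g

n(E) = 16.00 mol
n(A) = (3/4) × 16.00 = 12.00 mol
mass = 12.00 × 40.71 = 488.5 g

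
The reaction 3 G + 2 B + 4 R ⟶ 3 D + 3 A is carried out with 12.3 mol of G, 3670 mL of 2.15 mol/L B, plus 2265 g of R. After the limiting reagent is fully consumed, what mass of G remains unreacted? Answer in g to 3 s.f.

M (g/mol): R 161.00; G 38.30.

n(G) = 12.30 mol
n(B) = 2.15 × 3670/1000 = 7.891 mol
n(R) = 2265 / 161.00 = 14.07 mol
n/ν for G = 12.30/3 = 4.100
n/ν for B = 7.891/2 = 3.946
n/ν for R = 14.07/4 = 3.518
Smallest n/ν is R → limiting reagent.
G consumed = (3/4) × 14.07 = 10.55 mol
G remaining = 12.30 − 10.55 = 1.750 mol
mass = 1.750 × 38.30 = 67.03 g

67.0 g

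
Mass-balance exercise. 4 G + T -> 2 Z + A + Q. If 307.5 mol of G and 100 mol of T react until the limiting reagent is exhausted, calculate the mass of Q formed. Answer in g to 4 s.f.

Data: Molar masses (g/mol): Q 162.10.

n(G) = 307.5 mol
n(T) = 100.0 mol
n/ν → G: 76.88, T: 100.0; G is limiting.
n(Q) = (1/4) × 307.5 = 76.88 mol
mass = 76.88 × 162.10 = 12460 g

12460 g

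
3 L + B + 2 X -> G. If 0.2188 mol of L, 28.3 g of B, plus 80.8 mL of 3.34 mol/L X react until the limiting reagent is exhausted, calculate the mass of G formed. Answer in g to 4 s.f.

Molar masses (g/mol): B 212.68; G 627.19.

n(L) = 0.2188 mol
n(B) = 28.30 / 212.68 = 0.1331 mol
n(X) = 3.34 × 80.80/1000 = 0.2699 mol
n/ν → L: 0.07293, B: 0.1331, X: 0.1350; L is limiting.
n(G) = (1/3) × 0.2188 = 0.07293 mol
mass = 0.07293 × 627.19 = 45.74 g

45.74 g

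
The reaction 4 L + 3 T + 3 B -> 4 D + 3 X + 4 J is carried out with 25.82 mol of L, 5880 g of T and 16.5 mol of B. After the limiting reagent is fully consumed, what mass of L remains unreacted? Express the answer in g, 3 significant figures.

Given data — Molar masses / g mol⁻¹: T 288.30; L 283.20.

1080 g

n(L) = 25.82 mol
n(T) = 5880 / 288.30 = 20.40 mol
n(B) = 16.50 mol
n/ν → L: 6.455, T: 6.800, B: 5.500; B is limiting.
L consumed = (4/3) × 16.50 = 22.00 mol
L remaining = 25.82 − 22.00 = 3.820 mol
mass = 3.820 × 283.20 = 1082 g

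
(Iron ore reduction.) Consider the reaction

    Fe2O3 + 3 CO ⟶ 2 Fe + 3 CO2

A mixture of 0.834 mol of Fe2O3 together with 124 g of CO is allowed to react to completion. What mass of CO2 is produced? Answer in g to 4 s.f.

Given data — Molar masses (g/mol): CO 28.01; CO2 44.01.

n(Fe2O3) = 0.8340 mol
n(CO) = 124.0 / 28.01 = 4.427 mol
n/ν → Fe2O3: 0.8340, CO: 1.476; Fe2O3 is limiting.
n(CO2) = (3/1) × 0.8340 = 2.502 mol
mass = 2.502 × 44.01 = 110.1 g

110.1 g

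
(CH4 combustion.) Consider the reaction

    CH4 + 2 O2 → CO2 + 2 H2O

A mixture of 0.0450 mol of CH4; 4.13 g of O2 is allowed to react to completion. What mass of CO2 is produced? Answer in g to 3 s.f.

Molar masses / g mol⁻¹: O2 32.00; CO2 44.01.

1.98 g

n(CH4) = 0.04500 mol
n(O2) = 4.130 / 32.00 = 0.1291 mol
n/ν for CH4 = 0.04500/1 = 0.04500
n/ν for O2 = 0.1291/2 = 0.06455
Smallest n/ν is CH4 → limiting reagent.
n(CO2) = (1/1) × 0.04500 = 0.04500 mol
mass = 0.04500 × 44.01 = 1.980 g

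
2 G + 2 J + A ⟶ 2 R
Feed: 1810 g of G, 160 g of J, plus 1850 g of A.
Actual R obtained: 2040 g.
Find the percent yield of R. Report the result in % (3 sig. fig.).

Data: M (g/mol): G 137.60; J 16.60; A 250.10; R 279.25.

75.8 %

n(G) = 1810 / 137.60 = 13.15 mol
n(J) = 160.0 / 16.60 = 9.639 mol
n(A) = 1850 / 250.10 = 7.397 mol
n/ν for G = 13.15/2 = 6.575
n/ν for J = 9.639/2 = 4.820
n/ν for A = 7.397/1 = 7.397
Smallest n/ν is J → limiting reagent.
theoretical n(R) = (2/2) × 9.639 = 9.639 mol → 2692 g
% yield = 2040 / 2692 × 100 = 75.78 %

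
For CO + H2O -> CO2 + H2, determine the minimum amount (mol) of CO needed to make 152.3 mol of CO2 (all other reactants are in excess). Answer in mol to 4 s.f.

n(CO2) = 152.3 mol
n(CO) = (1/1) × 152.3 = 152.3 mol

152.3 mol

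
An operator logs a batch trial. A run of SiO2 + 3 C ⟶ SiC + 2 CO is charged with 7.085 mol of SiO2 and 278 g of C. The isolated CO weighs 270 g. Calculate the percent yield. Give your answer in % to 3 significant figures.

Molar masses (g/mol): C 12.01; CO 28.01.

n(SiO2) = 7.085 mol
n(C) = 278.0 / 12.01 = 23.15 mol
n/ν → SiO2: 7.085, C: 7.717; SiO2 is limiting.
theoretical n(CO) = (2/1) × 7.085 = 14.17 mol → 396.9 g
% yield = 270 / 396.9 × 100 = 68.03 %

68.0 %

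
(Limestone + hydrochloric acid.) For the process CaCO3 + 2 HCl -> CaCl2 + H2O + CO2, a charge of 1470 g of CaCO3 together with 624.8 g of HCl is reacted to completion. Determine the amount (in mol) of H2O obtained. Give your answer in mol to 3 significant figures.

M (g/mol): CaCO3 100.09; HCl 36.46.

8.57 mol

n(CaCO3) = 1470 / 100.09 = 14.69 mol
n(HCl) = 624.8 / 36.46 = 17.14 mol
n/ν for CaCO3 = 14.69/1 = 14.69
n/ν for HCl = 17.14/2 = 8.570
Smallest n/ν is HCl → limiting reagent.
n(H2O) = (1/2) × 17.14 = 8.570 mol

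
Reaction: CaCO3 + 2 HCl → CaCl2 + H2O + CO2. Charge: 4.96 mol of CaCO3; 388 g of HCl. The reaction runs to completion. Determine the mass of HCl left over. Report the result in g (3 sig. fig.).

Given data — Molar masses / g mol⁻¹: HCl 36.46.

26.3 g

n(CaCO3) = 4.960 mol
n(HCl) = 388.0 / 36.46 = 10.64 mol
n/ν for CaCO3 = 4.960/1 = 4.960
n/ν for HCl = 10.64/2 = 5.320
Smallest n/ν is CaCO3 → limiting reagent.
HCl consumed = (2/1) × 4.960 = 9.920 mol
HCl remaining = 10.64 − 9.920 = 0.7200 mol
mass = 0.7200 × 36.46 = 26.25 g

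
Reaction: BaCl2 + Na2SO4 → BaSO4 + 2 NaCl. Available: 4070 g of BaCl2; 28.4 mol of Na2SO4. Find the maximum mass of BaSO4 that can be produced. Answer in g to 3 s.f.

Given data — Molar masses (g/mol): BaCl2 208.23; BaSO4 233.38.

n(BaCl2) = 4070 / 208.23 = 19.55 mol
n(Na2SO4) = 28.40 mol
n/ν → BaCl2: 19.55, Na2SO4: 28.40; BaCl2 is limiting.
n(BaSO4) = (1/1) × 19.55 = 19.55 mol
mass = 19.55 × 233.38 = 4563 g

4560 g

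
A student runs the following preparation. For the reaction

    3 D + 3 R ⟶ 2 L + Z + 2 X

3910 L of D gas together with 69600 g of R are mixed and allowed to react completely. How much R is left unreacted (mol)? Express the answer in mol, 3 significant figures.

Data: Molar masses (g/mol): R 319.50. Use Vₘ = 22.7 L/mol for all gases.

45.6 mol

n(D) = 3910 / 22.7 = 172.2 mol
n(R) = 69600 / 319.50 = 217.8 mol
n/ν for D = 172.2/3 = 57.40
n/ν for R = 217.8/3 = 72.60
Smallest n/ν is D → limiting reagent.
R consumed = (3/3) × 172.2 = 172.2 mol
R remaining = 217.8 − 172.2 = 45.60 mol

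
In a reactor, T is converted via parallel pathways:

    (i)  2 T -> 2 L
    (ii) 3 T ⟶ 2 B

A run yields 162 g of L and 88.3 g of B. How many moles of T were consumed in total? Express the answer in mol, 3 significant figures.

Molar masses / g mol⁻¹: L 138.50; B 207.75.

1.81 mol

n(L) = 162 / 138.50 = 1.170 mol
n(B) = 88.3 / 207.75 = 0.4250 mol
n(T) via (i) = (2/2)×1.170 = 1.170 mol
n(T) via (ii) = (3/2)×0.4250 = 0.6375 mol
total n(T) = 1.170 + 0.6375 = 1.808 mol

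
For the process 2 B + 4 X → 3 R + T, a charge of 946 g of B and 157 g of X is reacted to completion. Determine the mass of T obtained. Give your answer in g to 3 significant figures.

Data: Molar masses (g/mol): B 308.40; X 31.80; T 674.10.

832 g

n(B) = 946.0 / 308.40 = 3.067 mol
n(X) = 157.0 / 31.80 = 4.937 mol
n/ν → B: 1.534, X: 1.234; X is limiting.
n(T) = (1/4) × 4.937 = 1.234 mol
mass = 1.234 × 674.10 = 831.8 g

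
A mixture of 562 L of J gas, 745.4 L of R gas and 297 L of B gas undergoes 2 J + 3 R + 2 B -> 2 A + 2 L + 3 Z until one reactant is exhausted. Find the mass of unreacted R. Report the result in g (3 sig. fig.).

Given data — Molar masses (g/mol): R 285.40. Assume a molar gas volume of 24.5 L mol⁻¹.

n(J) = 562.0 / 24.5 = 22.94 mol
n(R) = 745.4 / 24.5 = 30.42 mol
n(B) = 297.0 / 24.5 = 12.12 mol
n/ν for J = 22.94/2 = 11.47
n/ν for R = 30.42/3 = 10.14
n/ν for B = 12.12/2 = 6.060
Smallest n/ν is B → limiting reagent.
R consumed = (3/2) × 12.12 = 18.18 mol
R remaining = 30.42 − 18.18 = 12.24 mol
mass = 12.24 × 285.40 = 3493 g

3490 g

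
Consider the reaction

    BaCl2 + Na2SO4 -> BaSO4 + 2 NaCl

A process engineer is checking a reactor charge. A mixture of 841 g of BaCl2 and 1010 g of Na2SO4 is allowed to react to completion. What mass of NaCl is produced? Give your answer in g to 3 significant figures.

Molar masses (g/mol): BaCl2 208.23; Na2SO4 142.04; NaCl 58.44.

n(BaCl2) = 841.0 / 208.23 = 4.039 mol
n(Na2SO4) = 1010 / 142.04 = 7.111 mol
n/ν → BaCl2: 4.039, Na2SO4: 7.111; BaCl2 is limiting.
n(NaCl) = (2/1) × 4.039 = 8.078 mol
mass = 8.078 × 58.44 = 472.1 g

472 g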